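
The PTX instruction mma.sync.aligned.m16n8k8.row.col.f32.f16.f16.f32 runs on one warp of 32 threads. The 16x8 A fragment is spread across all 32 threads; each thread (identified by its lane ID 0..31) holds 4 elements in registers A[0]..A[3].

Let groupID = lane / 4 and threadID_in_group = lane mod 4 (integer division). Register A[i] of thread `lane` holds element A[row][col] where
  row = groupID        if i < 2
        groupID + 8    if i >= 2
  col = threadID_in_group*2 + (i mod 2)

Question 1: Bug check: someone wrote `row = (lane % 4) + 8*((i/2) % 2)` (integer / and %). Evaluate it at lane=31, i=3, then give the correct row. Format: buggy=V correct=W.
`(lane % 4) + 8*((i/2) % 2)`[31,3]→11
lane 31: G=7 (31/4), T=3 (31%4)
i=3: r=7+8=15, c=3*2+1=7
row: 11 vs 15

buggy=11 correct=15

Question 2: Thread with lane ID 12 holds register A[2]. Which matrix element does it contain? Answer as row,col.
lane 12: grp=3 (12/4), tig=0 (12%4)
i=2: r=3+8=11, c=0*2+0=0

11,0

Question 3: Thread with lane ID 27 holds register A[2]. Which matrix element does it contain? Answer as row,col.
lane 27: grp=6 (27/4), tig=3 (27%4)
i=2: r=6+8=14, c=3*2+0=6

14,6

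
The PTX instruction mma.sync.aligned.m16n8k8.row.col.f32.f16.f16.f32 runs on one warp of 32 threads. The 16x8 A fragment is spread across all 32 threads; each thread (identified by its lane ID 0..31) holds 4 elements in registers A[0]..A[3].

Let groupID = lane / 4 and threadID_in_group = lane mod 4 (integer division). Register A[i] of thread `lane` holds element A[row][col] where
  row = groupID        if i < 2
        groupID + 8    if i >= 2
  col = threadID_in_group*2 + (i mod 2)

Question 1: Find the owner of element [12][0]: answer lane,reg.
r=12->g=4,rb=1  c=0->t=0,b0=0
L=4*4+0=16  i=1*2+0=2

16,2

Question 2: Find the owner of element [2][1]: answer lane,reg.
8,1

r: 2->gid=2,r8=0  c: 1->tid=0,i&1=1
L=2*4+0=8  i=0*2+1=1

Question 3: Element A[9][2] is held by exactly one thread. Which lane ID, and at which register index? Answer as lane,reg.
r=9→G=1,rhi=1  c=2→T=1,p=0
L=1*4+1=5  i=1*2+0=2

5,2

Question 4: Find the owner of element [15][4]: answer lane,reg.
30,2

r=15->g=7,rb=1  c=4->t=2,b0=0
L=7*4+2=30  i=1*2+0=2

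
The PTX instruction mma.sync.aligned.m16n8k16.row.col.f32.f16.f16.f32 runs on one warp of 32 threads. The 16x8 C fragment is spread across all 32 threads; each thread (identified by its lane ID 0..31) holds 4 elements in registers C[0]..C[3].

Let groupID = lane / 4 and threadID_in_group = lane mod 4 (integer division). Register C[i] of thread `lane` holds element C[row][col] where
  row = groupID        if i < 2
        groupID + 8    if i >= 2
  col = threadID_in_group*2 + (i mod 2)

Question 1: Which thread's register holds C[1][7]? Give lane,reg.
7,1

r:1=>grp=1,rB=0  c:7=>tig=3,lo=1
L=1*4+3=7  i=0*2+1=1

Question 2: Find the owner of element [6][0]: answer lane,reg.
r: 6->gid=6,r8=0  c: 0->tid=0,i&1=0
L=6*4+0=24  i=0*2+0=0

24,0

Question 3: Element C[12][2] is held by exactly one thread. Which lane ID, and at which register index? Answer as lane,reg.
17,2

r: 12->gid=4,r8=1  c: 2->tid=1,i&1=0
L=4*4+1=17  i=1*2+0=2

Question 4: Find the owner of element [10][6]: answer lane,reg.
r=10->g=2,rb=1  c=6->t=3,b0=0
L=2*4+3=11  i=1*2+0=2

11,2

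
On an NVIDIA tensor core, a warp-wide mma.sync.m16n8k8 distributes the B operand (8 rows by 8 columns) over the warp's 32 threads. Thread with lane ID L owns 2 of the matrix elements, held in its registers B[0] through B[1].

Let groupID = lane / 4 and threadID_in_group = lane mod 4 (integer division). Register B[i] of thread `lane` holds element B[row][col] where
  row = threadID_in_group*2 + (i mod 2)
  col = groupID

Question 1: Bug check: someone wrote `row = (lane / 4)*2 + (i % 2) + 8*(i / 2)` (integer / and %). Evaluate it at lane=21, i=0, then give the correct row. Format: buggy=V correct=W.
`(lane / 4)*2 + (i % 2) + 8*(i / 2)`[21,0]=>10
21: grp=5,tig=1
[0] (1*2+0,5) = (2,5)
row: 10 vs 2

buggy=10 correct=2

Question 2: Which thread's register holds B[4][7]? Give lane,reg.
30,0

c=7⇒gr=7  r=4⇒th=2,odd=0
L=7*4+2=30  i=0=0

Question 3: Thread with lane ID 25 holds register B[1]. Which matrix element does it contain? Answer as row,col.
lane 25: gr=6 (25/4), th=1 (25%4)
i=1: r=1*2+1=3, c=gr=6

3,6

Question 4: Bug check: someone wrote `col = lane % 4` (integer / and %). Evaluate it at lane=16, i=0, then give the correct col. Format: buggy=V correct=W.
buggy=0 correct=4

`lane % 4`[16,0]->0
16: g=4,t=0
[0] (0*2+0,4) = (0,4)
col: 0 vs 4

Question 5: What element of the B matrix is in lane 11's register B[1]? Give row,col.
lane 11: g=2 (11/4), t=3 (11%4)
i=1: r=3*2+1=7, c=g=2

7,2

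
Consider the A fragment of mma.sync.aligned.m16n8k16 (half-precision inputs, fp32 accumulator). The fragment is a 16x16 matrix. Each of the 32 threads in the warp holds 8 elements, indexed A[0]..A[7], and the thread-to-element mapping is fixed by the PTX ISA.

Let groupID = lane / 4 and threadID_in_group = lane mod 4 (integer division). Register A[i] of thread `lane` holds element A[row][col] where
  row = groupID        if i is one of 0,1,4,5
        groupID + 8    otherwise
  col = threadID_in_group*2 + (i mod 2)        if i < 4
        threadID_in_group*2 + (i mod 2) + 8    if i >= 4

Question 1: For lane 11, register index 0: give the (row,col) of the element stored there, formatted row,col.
2,6

lane 11->11/4=2, 11 mod 4=3
i=0  r:2+0->2  c:2·3+0+0->6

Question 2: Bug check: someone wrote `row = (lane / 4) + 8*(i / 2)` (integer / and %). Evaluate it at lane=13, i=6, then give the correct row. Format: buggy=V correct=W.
`(lane / 4) + 8*(i / 2)`[13,6]=>27
13: grp=3,tig=1
[6] (3+8,1*2+0+8) = (11,10)
row: 27 vs 11

buggy=27 correct=11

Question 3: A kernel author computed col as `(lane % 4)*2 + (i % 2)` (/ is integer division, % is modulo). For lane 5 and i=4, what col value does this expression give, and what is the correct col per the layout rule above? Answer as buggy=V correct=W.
buggy=2 correct=10

`(lane % 4)*2 + (i % 2)`[5,4]→2
5: G=1,T=1
[4] (1+0,1*2+0+8) = (1,10)
col: 2 vs 10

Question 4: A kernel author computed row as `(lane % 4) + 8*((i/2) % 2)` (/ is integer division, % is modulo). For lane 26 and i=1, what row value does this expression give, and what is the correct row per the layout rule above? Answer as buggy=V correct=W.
`(lane % 4) + 8*((i/2) % 2)`[26,1]=>2
26: grp=6,tig=2
[1] (6+0,2*2+1+0) = (6,5)
row: 2 vs 6

buggy=2 correct=6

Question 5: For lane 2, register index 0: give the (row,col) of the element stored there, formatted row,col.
0,4

lane 2: gid=0 (2/4), tid=2 (2%4)
i=0: r=0+0=0, c=2*2+0+0=4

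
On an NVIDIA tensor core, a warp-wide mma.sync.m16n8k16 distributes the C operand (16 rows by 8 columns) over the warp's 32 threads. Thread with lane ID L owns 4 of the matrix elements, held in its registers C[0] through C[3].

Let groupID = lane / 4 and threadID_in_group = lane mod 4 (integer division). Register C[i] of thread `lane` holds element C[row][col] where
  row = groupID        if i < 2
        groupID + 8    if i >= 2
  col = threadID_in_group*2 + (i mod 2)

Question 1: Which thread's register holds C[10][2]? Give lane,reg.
r: 10->gid=2,r8=1  c: 2->tid=1,i&1=0
L=2*4+1=9  i=1*2+0=2

9,2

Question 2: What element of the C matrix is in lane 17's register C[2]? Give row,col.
L=17⇒gr=17>>2=4, th=17&3=1
[2]⇒row 4+8=12  col 1·2+0=2

12,2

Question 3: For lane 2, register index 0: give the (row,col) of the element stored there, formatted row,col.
0,4

lane 2->2/4=0, 2 mod 4=2
i=0  r:0+0->0  c:2·2+0->4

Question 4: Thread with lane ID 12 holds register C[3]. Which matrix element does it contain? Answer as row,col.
11,1

L=12→G=12>>2=3, T=12&3=0
[3]→row 3+8=11  col 0·2+1=1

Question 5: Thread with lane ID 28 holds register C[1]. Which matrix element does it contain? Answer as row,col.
lane 28: g=7 (28/4), t=0 (28%4)
i=1: r=7+0=7, c=0*2+1=1

7,1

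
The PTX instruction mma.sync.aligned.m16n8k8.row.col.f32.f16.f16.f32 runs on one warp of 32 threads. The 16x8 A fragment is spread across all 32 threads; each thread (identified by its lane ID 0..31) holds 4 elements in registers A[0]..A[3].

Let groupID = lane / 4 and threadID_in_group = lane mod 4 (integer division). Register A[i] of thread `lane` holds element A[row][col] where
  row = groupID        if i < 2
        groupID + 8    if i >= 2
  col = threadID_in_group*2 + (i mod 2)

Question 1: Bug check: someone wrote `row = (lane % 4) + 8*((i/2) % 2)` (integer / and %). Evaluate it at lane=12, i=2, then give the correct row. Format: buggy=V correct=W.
buggy=8 correct=11

`(lane % 4) + 8*((i/2) % 2)`[12,2]->8
L=12->gid=12>>2=3, tid=12&3=0
[2]->row 3+8=11  col 0·2+0=0
row: 8 vs 11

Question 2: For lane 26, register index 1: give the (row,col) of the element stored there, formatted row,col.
L=26=>grp=26>>2=6, tig=26&3=2
[1]=>row 6+0=6  col 2·2+1=5

6,5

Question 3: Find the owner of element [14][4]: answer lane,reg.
26,2

r: 14->gid=6,r8=1  c: 4->tid=2,i&1=0
L=6*4+2=26  i=1*2+0=2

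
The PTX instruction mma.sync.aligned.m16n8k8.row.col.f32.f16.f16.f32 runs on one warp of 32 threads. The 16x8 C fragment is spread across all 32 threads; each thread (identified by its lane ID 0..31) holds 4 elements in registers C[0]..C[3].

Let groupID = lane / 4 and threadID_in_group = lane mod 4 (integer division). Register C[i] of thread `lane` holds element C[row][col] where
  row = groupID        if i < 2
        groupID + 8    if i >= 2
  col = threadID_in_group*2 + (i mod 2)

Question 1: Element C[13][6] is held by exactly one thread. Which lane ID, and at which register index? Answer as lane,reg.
23,2

r=13→G=5,rhi=1  c=6→T=3,p=0
L=5*4+3=23  i=1*2+0=2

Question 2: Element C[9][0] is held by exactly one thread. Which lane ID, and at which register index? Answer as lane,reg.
4,2

r=9→G=1,rhi=1  c=0→T=0,p=0
L=1*4+0=4  i=1*2+0=2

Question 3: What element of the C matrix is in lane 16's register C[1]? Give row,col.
4,1

L=16->g=16>>2=4, t=16&3=0
[1]->row 4+0=4  col 0·2+1=1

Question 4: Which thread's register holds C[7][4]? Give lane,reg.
30,0

r=7⇒gr=7,Rb=0  c=4⇒th=2,odd=0
L=7*4+2=30  i=0*2+0=0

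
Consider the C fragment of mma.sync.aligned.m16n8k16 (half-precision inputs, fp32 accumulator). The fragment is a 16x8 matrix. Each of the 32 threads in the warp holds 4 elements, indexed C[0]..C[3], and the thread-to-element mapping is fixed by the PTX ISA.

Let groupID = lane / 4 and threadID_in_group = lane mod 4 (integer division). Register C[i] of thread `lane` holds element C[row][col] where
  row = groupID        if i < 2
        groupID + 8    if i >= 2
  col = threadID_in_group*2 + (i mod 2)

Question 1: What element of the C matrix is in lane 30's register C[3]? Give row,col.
lane 30: G=7 (30/4), T=2 (30%4)
i=3: r=7+8=15, c=2*2+1=5

15,5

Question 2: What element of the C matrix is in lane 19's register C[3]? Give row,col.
12,7

lane 19->19/4=4, 19 mod 4=3
i=3  r:4+8->12  c:2·3+1->7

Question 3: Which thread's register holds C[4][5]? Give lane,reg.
r=4->g=4,rb=0  c=5->t=2,b0=1
L=4*4+2=18  i=0*2+1=1

18,1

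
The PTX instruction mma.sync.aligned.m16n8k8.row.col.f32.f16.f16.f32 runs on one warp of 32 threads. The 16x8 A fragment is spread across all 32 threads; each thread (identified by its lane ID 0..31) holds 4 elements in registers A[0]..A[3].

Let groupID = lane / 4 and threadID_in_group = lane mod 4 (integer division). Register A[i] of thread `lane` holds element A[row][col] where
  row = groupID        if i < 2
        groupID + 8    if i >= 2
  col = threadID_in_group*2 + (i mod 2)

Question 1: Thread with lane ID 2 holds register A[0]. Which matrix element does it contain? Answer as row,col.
2: grp=0,tig=2
[0] (0+0,2*2+0) = (0,4)

0,4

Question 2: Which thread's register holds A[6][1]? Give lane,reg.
24,1

r=6->g=6,rb=0  c=1->t=0,b0=1
L=6*4+0=24  i=0*2+1=1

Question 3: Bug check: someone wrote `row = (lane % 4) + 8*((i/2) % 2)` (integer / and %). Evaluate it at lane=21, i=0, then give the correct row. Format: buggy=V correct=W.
`(lane % 4) + 8*((i/2) % 2)`[21,0]=>1
L=21=>grp=21>>2=5, tig=21&3=1
[0]=>row 5+0=5  col 1·2+0=2
row: 1 vs 5

buggy=1 correct=5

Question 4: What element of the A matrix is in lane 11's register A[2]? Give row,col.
L=11=>grp=11>>2=2, tig=11&3=3
[2]=>row 2+8=10  col 3·2+0=6

10,6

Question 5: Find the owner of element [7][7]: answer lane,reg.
r:7=>grp=7,rB=0  c:7=>tig=3,lo=1
L=7*4+3=31  i=0*2+1=1

31,1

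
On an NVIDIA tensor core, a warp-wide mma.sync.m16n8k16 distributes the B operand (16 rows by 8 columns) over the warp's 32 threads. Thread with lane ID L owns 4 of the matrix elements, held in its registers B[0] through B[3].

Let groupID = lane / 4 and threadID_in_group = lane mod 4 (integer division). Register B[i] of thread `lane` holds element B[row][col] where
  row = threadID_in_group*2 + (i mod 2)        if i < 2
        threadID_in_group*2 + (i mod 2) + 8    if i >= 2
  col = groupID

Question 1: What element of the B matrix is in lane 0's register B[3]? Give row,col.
9,0

lane 0: gr=0 (0/4), th=0 (0%4)
i=3: r=0*2+1+8=9, c=gr=0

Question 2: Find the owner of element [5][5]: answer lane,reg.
22,1

c:5=>grp=5  r:5=>rB=0,tig=2,lo=1
L=5*4+2=22  i=0*2+1=1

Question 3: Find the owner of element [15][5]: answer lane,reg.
23,3

c=5→G=5  r=15→rhi=1,T=3,p=1
L=5*4+3=23  i=1*2+1=3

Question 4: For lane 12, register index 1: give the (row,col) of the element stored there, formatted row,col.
1,3

lane 12->12/4=3, 12 mod 4=0
i=1  r:2·0+1+0->1  c:3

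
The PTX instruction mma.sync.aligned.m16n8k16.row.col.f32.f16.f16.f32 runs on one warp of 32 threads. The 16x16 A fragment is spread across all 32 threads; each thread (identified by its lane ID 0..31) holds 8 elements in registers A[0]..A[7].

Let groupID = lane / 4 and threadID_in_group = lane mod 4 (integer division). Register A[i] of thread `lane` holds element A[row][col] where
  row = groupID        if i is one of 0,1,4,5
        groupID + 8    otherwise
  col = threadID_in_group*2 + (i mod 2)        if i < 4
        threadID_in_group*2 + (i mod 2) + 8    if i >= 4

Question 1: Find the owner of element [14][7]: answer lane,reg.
r=14→G=6,rhi=1  c=7→chi=0,T=3,p=1
L=6*4+3=27  i=0*4+1*2+1=3

27,3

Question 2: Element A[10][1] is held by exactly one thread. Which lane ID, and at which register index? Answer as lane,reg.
8,3

r: 10->gid=2,r8=1  c: 1->c8=0,tid=0,i&1=1
L=2*4+0=8  i=0*4+1*2+1=3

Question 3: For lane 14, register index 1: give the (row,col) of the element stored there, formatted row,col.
14: gr=3,th=2
[1] (3+0,2*2+1+0) = (3,5)

3,5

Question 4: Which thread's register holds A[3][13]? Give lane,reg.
r=3⇒gr=3,Rb=0  c=13⇒Cb=1,th=2,odd=1
L=3*4+2=14  i=1*4+0*2+1=5

14,5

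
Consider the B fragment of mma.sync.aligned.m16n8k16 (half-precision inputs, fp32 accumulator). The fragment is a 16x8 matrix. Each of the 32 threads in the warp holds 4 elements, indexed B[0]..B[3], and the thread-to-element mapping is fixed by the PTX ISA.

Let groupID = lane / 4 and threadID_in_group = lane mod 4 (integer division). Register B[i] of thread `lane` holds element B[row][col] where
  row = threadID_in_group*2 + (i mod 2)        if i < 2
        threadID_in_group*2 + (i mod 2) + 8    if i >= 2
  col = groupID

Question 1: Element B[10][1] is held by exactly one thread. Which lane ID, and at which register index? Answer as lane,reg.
5,2

c=1→G=1  r=10→rhi=1,T=1,p=0
L=1*4+1=5  i=1*2+0=2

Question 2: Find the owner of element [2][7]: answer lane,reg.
c=7->g=7  r=2->rb=0,t=1,b0=0
L=7*4+1=29  i=0*2+0=0

29,0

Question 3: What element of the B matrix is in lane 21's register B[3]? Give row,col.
21: g=5,t=1
[3] (1*2+1+8,5) = (11,5)

11,5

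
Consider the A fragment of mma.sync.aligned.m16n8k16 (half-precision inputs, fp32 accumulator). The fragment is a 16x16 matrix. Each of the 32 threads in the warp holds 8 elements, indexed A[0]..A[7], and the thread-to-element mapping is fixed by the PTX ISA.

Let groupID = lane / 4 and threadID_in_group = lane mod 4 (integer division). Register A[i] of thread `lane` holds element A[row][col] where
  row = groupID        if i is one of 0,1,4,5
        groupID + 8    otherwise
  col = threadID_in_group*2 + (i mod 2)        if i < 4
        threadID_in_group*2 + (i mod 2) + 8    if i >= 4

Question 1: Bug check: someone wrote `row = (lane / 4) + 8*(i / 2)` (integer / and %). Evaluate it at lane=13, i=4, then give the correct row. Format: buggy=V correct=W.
buggy=19 correct=3

`(lane / 4) + 8*(i / 2)`[13,4]->19
lane 13: gid=3 (13/4), tid=1 (13%4)
i=4: r=3+0=3, c=1*2+0+8=10
row: 19 vs 3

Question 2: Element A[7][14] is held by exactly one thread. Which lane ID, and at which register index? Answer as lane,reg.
31,4

r=7->g=7,rb=0  c=14->cb=1,t=3,b0=0
L=7*4+3=31  i=1*4+0*2+0=4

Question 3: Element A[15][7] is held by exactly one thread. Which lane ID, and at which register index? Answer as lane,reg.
r: 15->gid=7,r8=1  c: 7->c8=0,tid=3,i&1=1
L=7*4+3=31  i=0*4+1*2+1=3

31,3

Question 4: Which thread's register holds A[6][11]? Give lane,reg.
r:6=>grp=6,rB=0  c:11=>cB=1,tig=1,lo=1
L=6*4+1=25  i=1*4+0*2+1=5

25,5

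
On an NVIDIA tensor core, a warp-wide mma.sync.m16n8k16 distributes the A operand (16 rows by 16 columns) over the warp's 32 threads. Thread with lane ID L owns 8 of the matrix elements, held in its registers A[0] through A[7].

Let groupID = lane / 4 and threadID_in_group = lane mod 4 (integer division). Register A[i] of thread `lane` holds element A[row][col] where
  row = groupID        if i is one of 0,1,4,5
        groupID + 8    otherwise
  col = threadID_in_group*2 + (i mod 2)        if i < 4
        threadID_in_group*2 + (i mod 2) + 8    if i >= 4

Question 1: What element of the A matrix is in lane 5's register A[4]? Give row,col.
lane 5->5/4=1, 5 mod 4=1
i=4  r:1+0->1  c:2·1+0+8->10

1,10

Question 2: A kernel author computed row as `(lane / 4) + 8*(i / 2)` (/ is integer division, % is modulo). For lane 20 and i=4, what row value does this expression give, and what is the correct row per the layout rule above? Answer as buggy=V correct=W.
`(lane / 4) + 8*(i / 2)`[20,4]→21
lane 20: G=5 (20/4), T=0 (20%4)
i=4: r=5+0=5, c=0*2+0+8=8
row: 21 vs 5

buggy=21 correct=5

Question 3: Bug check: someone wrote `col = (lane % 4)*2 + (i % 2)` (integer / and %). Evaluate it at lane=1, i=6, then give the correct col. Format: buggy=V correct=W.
`(lane % 4)*2 + (i % 2)`[1,6]→2
lane 1: G=0 (1/4), T=1 (1%4)
i=6: r=0+8=8, c=1*2+0+8=10
col: 2 vs 10

buggy=2 correct=10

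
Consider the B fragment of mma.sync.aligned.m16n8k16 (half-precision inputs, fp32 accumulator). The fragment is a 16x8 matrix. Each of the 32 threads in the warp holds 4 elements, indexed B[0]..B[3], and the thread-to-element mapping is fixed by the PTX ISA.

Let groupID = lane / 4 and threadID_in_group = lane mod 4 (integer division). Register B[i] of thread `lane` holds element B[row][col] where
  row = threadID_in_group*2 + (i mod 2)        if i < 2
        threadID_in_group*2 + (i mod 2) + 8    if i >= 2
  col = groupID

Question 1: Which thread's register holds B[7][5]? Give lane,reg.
c=5→G=5  r=7→rhi=0,T=3,p=1
L=5*4+3=23  i=0*2+1=1

23,1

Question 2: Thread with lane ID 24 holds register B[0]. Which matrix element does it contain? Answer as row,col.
0,6

lane 24: G=6 (24/4), T=0 (24%4)
i=0: r=0*2+0+0=0, c=G=6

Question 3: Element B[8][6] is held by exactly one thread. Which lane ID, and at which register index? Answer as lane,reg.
c=6->g=6  r=8->rb=1,t=0,b0=0
L=6*4+0=24  i=1*2+0=2

24,2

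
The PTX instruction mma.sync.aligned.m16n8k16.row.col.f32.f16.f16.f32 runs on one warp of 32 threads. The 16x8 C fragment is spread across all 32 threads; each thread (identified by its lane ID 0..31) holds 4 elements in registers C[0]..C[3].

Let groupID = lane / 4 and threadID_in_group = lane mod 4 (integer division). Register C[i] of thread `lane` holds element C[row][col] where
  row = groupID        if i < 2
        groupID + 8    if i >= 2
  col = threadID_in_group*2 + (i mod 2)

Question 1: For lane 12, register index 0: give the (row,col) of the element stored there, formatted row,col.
3,0

12: gid=3,tid=0
[0] (3+0,0*2+0) = (3,0)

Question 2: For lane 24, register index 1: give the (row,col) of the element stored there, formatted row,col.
6,1

24: G=6,T=0
[1] (6+0,0*2+1) = (6,1)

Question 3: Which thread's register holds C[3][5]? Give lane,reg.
r: 3->gid=3,r8=0  c: 5->tid=2,i&1=1
L=3*4+2=14  i=0*2+1=1

14,1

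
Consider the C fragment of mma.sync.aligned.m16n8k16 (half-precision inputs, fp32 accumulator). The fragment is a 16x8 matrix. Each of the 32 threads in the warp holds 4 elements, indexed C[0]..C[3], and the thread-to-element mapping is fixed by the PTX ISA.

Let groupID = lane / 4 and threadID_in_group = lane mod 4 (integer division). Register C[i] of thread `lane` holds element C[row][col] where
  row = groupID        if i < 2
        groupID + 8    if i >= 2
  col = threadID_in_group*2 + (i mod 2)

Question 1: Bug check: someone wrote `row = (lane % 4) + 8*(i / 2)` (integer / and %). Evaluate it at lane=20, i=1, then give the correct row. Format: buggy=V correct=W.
buggy=0 correct=5

`(lane % 4) + 8*(i / 2)`[20,1]->0
lane 20->20/4=5, 20 mod 4=0
i=1  r:5+0->5  c:2·0+1->1
row: 0 vs 5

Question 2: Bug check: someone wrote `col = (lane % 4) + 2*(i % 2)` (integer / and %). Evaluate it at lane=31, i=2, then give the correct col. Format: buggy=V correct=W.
buggy=3 correct=6

`(lane % 4) + 2*(i % 2)`[31,2]->3
L=31->gid=31>>2=7, tid=31&3=3
[2]->row 7+8=15  col 3·2+0=6
col: 3 vs 6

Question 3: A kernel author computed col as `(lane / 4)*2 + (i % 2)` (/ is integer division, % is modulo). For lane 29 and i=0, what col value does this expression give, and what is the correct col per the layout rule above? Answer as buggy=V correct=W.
buggy=14 correct=2

`(lane / 4)*2 + (i % 2)`[29,0]->14
L=29->gid=29>>2=7, tid=29&3=1
[0]->row 7+0=7  col 1·2+0=2
col: 14 vs 2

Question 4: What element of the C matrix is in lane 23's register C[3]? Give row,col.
lane 23: g=5 (23/4), t=3 (23%4)
i=3: r=5+8=13, c=3*2+1=7

13,7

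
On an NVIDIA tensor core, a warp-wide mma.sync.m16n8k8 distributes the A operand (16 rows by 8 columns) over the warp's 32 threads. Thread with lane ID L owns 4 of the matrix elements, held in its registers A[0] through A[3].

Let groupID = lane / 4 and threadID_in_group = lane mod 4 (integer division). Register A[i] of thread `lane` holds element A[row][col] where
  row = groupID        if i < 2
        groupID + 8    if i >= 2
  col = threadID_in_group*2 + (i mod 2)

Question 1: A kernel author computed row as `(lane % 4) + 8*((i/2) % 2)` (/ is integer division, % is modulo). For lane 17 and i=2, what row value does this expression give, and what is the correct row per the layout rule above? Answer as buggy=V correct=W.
`(lane % 4) + 8*((i/2) % 2)`[17,2]->9
L=17->gid=17>>2=4, tid=17&3=1
[2]->row 4+8=12  col 1·2+0=2
row: 9 vs 12

buggy=9 correct=12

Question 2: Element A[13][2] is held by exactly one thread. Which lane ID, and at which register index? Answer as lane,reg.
r=13⇒gr=5,Rb=1  c=2⇒th=1,odd=0
L=5*4+1=21  i=1*2+0=2

21,2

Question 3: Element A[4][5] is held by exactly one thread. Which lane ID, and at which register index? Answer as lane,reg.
r=4->g=4,rb=0  c=5->t=2,b0=1
L=4*4+2=18  i=0*2+1=1

18,1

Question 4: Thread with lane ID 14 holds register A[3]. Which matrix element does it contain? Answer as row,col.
lane 14⇒14/4=3, 14 mod 4=2
i=3  r:3+8⇒11  c:2·2+1⇒5

11,5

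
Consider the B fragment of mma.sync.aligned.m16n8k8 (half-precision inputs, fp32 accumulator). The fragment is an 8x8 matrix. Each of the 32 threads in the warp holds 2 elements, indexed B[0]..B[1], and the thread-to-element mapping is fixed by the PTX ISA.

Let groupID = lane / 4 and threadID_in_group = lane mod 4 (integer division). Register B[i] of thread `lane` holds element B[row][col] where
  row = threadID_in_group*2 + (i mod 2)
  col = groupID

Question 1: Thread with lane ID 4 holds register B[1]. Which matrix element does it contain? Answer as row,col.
L=4→G=4>>2=1, T=4&3=0
[1]→row 0·2+1=1  col G=1

1,1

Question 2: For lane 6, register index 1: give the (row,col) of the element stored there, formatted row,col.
L=6→G=6>>2=1, T=6&3=2
[1]→row 2·2+1=5  col G=1

5,1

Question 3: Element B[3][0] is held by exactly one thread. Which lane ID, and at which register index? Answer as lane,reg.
1,1

c=0→G=0  r=3→T=1,p=1
L=0*4+1=1  i=1=1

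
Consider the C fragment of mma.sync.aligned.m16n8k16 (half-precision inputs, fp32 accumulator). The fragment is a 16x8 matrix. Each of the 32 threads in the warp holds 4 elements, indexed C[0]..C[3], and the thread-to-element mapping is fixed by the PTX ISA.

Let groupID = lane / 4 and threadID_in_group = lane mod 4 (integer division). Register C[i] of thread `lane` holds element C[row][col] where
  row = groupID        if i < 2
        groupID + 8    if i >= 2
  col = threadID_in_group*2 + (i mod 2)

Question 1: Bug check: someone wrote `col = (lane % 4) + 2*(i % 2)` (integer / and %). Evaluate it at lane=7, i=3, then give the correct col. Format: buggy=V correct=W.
`(lane % 4) + 2*(i % 2)`[7,3]→5
7: G=1,T=3
[3] (1+8,3*2+1) = (9,7)
col: 5 vs 7

buggy=5 correct=7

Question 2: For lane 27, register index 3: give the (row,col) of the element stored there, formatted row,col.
L=27->g=27>>2=6, t=27&3=3
[3]->row 6+8=14  col 3·2+1=7

14,7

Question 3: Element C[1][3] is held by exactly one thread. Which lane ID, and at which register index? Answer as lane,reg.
5,1

r:1=>grp=1,rB=0  c:3=>tig=1,lo=1
L=1*4+1=5  i=0*2+1=1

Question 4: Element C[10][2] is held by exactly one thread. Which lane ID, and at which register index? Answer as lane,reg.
9,2

r=10->g=2,rb=1  c=2->t=1,b0=0
L=2*4+1=9  i=1*2+0=2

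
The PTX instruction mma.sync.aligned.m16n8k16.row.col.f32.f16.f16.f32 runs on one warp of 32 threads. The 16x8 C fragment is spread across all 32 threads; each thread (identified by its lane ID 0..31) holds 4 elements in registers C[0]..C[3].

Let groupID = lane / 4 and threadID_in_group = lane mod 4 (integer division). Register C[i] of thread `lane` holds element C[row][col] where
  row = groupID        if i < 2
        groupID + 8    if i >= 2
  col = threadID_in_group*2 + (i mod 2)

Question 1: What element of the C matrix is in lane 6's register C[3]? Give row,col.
9,5

lane 6: G=1 (6/4), T=2 (6%4)
i=3: r=1+8=9, c=2*2+1=5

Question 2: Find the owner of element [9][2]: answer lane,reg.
r:9=>grp=1,rB=1  c:2=>tig=1,lo=0
L=1*4+1=5  i=1*2+0=2

5,2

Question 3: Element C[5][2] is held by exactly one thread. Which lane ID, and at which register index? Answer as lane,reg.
21,0

r=5→G=5,rhi=0  c=2→T=1,p=0
L=5*4+1=21  i=0*2+0=0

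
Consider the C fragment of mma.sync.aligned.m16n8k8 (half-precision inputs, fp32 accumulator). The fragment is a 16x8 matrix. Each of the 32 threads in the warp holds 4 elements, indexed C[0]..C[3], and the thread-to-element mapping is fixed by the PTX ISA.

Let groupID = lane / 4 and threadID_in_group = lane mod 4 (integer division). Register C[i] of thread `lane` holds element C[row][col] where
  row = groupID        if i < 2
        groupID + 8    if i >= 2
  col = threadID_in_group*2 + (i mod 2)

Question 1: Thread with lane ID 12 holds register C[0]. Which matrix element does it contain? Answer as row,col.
12: G=3,T=0
[0] (3+0,0*2+0) = (3,0)

3,0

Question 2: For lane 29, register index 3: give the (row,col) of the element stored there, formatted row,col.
lane 29: gid=7 (29/4), tid=1 (29%4)
i=3: r=7+8=15, c=1*2+1=3

15,3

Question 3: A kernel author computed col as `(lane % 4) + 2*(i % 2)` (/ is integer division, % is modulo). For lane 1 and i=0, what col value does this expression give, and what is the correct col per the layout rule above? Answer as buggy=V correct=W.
buggy=1 correct=2

`(lane % 4) + 2*(i % 2)`[1,0]=>1
lane 1: grp=0 (1/4), tig=1 (1%4)
i=0: r=0+0=0, c=1*2+0=2
col: 1 vs 2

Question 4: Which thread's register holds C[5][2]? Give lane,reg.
r=5->g=5,rb=0  c=2->t=1,b0=0
L=5*4+1=21  i=0*2+0=0

21,0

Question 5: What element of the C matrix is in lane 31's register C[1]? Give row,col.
7,7

31: grp=7,tig=3
[1] (7+0,3*2+1) = (7,7)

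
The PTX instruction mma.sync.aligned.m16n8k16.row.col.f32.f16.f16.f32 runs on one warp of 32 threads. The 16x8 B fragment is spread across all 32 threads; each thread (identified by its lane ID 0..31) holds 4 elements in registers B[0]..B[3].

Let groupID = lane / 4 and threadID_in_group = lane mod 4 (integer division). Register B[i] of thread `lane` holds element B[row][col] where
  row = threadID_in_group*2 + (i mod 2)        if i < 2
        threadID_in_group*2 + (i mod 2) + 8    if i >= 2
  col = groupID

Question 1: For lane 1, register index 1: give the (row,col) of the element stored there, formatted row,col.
3,0

L=1=>grp=1>>2=0, tig=1&3=1
[1]=>row 1·2+1+0=3  col grp=0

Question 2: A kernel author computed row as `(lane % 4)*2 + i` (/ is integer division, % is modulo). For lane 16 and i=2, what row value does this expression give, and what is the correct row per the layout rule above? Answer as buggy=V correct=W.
`(lane % 4)*2 + i`[16,2]⇒2
lane 16⇒16/4=4, 16 mod 4=0
i=2  r:2·0+0+8⇒8  c:4
row: 2 vs 8

buggy=2 correct=8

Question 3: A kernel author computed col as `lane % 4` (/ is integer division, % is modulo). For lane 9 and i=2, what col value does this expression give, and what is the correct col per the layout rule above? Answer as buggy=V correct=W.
`lane % 4`[9,2]⇒1
9: gr=2,th=1
[2] (1*2+0+8,2) = (10,2)
col: 1 vs 2

buggy=1 correct=2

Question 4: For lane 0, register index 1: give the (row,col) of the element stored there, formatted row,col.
0: gr=0,th=0
[1] (0*2+1+0,0) = (1,0)

1,0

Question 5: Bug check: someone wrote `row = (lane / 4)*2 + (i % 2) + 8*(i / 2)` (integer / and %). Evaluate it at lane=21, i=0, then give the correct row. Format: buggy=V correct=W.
`(lane / 4)*2 + (i % 2) + 8*(i / 2)`[21,0]→10
L=21→G=21>>2=5, T=21&3=1
[0]→row 1·2+0+0=2  col G=5
row: 10 vs 2

buggy=10 correct=2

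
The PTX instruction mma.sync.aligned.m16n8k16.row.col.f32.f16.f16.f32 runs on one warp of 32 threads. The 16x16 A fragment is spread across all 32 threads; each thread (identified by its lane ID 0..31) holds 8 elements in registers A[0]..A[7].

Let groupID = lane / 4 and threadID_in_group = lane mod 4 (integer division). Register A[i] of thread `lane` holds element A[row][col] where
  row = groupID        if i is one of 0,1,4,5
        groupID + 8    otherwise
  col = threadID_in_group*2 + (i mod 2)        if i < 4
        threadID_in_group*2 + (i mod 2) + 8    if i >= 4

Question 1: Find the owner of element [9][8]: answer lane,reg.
r: 9->gid=1,r8=1  c: 8->c8=1,tid=0,i&1=0
L=1*4+0=4  i=1*4+1*2+0=6

4,6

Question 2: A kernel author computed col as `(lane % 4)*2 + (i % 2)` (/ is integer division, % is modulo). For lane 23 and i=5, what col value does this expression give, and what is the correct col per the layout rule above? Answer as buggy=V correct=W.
`(lane % 4)*2 + (i % 2)`[23,5]=>7
lane 23: grp=5 (23/4), tig=3 (23%4)
i=5: r=5+0=5, c=3*2+1+8=15
col: 7 vs 15

buggy=7 correct=15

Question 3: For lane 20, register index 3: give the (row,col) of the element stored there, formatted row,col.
20: G=5,T=0
[3] (5+8,0*2+1+0) = (13,1)

13,1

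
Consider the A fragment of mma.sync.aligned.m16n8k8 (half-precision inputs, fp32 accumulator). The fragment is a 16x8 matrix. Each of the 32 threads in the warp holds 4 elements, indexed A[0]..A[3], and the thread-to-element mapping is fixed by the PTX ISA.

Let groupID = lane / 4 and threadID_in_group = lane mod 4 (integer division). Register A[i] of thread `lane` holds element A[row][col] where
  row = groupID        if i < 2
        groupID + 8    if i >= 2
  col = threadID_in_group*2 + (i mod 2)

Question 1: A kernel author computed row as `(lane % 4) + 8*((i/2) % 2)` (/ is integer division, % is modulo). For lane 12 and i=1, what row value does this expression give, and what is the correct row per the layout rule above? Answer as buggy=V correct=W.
`(lane % 4) + 8*((i/2) % 2)`[12,1]=>0
L=12=>grp=12>>2=3, tig=12&3=0
[1]=>row 3+0=3  col 0·2+1=1
row: 0 vs 3

buggy=0 correct=3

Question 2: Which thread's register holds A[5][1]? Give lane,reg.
20,1

r: 5->gid=5,r8=0  c: 1->tid=0,i&1=1
L=5*4+0=20  i=0*2+1=1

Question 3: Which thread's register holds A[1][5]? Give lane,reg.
r: 1->gid=1,r8=0  c: 5->tid=2,i&1=1
L=1*4+2=6  i=0*2+1=1

6,1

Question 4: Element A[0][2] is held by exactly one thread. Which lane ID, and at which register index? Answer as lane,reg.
r=0⇒gr=0,Rb=0  c=2⇒th=1,odd=0
L=0*4+1=1  i=0*2+0=0

1,0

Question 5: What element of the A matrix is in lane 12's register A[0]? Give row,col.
lane 12: grp=3 (12/4), tig=0 (12%4)
i=0: r=3+0=3, c=0*2+0=0

3,0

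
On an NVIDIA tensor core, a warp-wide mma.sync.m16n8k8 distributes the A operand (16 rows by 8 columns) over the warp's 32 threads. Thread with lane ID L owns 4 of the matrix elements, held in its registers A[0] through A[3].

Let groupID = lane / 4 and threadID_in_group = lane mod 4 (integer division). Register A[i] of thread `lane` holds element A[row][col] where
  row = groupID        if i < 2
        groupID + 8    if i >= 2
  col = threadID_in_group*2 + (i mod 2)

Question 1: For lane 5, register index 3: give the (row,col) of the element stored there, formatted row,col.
L=5->gid=5>>2=1, tid=5&3=1
[3]->row 1+8=9  col 1·2+1=3

9,3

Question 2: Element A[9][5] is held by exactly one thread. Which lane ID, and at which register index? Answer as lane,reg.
6,3

r=9→G=1,rhi=1  c=5→T=2,p=1
L=1*4+2=6  i=1*2+1=3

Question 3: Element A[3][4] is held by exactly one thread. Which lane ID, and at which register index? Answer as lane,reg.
14,0

r:3=>grp=3,rB=0  c:4=>tig=2,lo=0
L=3*4+2=14  i=0*2+0=0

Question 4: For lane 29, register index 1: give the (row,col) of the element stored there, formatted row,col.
7,3

29: G=7,T=1
[1] (7+0,1*2+1) = (7,3)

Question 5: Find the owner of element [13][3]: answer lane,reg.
21,3

r:13=>grp=5,rB=1  c:3=>tig=1,lo=1
L=5*4+1=21  i=1*2+1=3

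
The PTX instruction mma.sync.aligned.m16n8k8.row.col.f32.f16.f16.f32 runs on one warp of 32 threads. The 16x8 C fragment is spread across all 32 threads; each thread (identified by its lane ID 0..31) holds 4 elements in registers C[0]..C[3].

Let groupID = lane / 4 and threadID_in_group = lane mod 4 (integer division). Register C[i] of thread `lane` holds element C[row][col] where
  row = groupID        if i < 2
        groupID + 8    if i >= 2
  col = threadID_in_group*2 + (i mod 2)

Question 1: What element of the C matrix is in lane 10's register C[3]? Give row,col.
10,5

10: g=2,t=2
[3] (2+8,2*2+1) = (10,5)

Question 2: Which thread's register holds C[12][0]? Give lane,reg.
16,2

r=12→G=4,rhi=1  c=0→T=0,p=0
L=4*4+0=16  i=1*2+0=2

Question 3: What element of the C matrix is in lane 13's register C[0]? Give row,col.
3,2

13: g=3,t=1
[0] (3+0,1*2+0) = (3,2)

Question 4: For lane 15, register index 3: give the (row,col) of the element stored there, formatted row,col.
11,7

lane 15: G=3 (15/4), T=3 (15%4)
i=3: r=3+8=11, c=3*2+1=7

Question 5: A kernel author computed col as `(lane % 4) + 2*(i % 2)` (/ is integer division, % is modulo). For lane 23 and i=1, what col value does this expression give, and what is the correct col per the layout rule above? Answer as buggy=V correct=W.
buggy=5 correct=7

`(lane % 4) + 2*(i % 2)`[23,1]→5
23: G=5,T=3
[1] (5+0,3*2+1) = (5,7)
col: 5 vs 7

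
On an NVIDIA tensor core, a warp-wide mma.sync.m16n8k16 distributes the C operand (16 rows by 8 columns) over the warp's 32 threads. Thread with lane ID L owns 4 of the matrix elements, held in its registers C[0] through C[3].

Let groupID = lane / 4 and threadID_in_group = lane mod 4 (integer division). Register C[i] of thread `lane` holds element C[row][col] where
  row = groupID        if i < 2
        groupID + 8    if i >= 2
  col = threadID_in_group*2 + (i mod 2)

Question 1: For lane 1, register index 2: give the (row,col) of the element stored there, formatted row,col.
lane 1: gid=0 (1/4), tid=1 (1%4)
i=2: r=0+8=8, c=1*2+0=2

8,2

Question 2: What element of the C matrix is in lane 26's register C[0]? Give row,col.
6,4

lane 26: G=6 (26/4), T=2 (26%4)
i=0: r=6+0=6, c=2*2+0=4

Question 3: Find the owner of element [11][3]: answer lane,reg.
13,3

r:11=>grp=3,rB=1  c:3=>tig=1,lo=1
L=3*4+1=13  i=1*2+1=3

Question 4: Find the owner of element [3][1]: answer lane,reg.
12,1

r:3=>grp=3,rB=0  c:1=>tig=0,lo=1
L=3*4+0=12  i=0*2+1=1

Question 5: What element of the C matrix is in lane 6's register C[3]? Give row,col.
9,5

lane 6=>6/4=1, 6 mod 4=2
i=3  r:1+8=>9  c:2·2+1=>5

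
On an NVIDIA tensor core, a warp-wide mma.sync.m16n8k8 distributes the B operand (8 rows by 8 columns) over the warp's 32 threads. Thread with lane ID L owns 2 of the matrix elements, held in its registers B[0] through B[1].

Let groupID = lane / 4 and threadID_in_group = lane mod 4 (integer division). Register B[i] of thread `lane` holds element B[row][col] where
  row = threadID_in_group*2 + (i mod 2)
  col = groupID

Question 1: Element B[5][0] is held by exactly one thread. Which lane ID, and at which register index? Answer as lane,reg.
2,1

c=0→G=0  r=5→T=2,p=1
L=0*4+2=2  i=1=1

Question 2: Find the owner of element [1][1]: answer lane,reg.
4,1

c=1→G=1  r=1→T=0,p=1
L=1*4+0=4  i=1=1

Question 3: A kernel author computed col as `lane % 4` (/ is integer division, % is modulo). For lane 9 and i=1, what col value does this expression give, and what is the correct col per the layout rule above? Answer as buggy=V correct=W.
`lane % 4`[9,1]->1
9: gid=2,tid=1
[1] (1*2+1,2) = (3,2)
col: 1 vs 2

buggy=1 correct=2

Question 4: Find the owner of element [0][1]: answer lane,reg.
c:1=>grp=1  r:0=>tig=0,lo=0
L=1*4+0=4  i=0=0

4,0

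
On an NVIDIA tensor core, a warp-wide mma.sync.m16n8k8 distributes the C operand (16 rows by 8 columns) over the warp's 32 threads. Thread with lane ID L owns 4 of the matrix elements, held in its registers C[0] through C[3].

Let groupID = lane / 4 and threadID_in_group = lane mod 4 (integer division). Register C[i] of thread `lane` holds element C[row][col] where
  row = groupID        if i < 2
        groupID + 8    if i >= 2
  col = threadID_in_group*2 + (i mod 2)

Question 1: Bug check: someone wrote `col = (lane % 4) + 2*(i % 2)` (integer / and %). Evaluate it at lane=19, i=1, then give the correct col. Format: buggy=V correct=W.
`(lane % 4) + 2*(i % 2)`[19,1]→5
19: G=4,T=3
[1] (4+0,3*2+1) = (4,7)
col: 5 vs 7

buggy=5 correct=7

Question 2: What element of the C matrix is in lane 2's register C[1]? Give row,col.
lane 2=>2/4=0, 2 mod 4=2
i=1  r:0+0=>0  c:2·2+1=>5

0,5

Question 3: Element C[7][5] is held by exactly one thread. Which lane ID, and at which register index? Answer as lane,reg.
r=7⇒gr=7,Rb=0  c=5⇒th=2,odd=1
L=7*4+2=30  i=0*2+1=1

30,1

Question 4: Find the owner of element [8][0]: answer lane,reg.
0,2

r=8→G=0,rhi=1  c=0→T=0,p=0
L=0*4+0=0  i=1*2+0=2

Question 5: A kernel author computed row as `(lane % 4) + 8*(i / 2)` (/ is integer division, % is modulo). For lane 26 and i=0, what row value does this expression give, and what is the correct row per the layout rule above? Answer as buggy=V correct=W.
buggy=2 correct=6

`(lane % 4) + 8*(i / 2)`[26,0]→2
26: G=6,T=2
[0] (6+0,2*2+0) = (6,4)
row: 2 vs 6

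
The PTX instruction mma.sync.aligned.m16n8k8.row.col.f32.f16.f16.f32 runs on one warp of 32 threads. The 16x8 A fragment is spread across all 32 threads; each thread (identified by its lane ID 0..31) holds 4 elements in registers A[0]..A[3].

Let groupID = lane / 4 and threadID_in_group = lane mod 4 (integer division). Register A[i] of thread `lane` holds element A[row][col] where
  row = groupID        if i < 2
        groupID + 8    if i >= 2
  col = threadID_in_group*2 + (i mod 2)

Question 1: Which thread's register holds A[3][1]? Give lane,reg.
12,1

r=3→G=3,rhi=0  c=1→T=0,p=1
L=3*4+0=12  i=0*2+1=1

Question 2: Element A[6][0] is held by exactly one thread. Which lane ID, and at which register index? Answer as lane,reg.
24,0

r=6⇒gr=6,Rb=0  c=0⇒th=0,odd=0
L=6*4+0=24  i=0*2+0=0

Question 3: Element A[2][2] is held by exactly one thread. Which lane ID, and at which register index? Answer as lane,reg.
r=2⇒gr=2,Rb=0  c=2⇒th=1,odd=0
L=2*4+1=9  i=0*2+0=0

9,0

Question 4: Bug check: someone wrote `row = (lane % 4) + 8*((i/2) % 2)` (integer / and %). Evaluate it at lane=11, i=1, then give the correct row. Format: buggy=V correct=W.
`(lane % 4) + 8*((i/2) % 2)`[11,1]⇒3
lane 11: gr=2 (11/4), th=3 (11%4)
i=1: r=2+0=2, c=3*2+1=7
row: 3 vs 2

buggy=3 correct=2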